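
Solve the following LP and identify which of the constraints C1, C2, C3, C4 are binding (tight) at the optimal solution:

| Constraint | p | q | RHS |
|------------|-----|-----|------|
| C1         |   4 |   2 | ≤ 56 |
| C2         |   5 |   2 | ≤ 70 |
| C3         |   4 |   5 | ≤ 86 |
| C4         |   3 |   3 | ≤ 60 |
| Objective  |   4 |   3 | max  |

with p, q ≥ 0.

At p = 9, q = 10, compute slack b - a·x for each constraint:
  C1: 56 − 56 = 0  (binding)
  C2: 70 − 65 = 5  (slack)
  C3: 86 − 86 = 0  (binding)
  C4: 60 − 57 = 3  (slack)

Optimal: p = 9, q = 10
Binding: C1, C3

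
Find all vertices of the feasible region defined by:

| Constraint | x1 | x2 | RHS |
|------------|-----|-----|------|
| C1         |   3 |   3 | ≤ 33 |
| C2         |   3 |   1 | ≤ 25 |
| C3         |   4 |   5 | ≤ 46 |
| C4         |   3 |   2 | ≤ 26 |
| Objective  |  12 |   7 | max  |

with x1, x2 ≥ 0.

(0, 0), (8.333, 0), (8, 1), (5.429, 4.857), (0, 9.2)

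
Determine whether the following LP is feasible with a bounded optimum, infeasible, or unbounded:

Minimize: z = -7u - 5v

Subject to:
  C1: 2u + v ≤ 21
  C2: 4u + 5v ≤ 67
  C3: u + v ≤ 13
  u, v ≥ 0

Feasible with a bounded optimal solution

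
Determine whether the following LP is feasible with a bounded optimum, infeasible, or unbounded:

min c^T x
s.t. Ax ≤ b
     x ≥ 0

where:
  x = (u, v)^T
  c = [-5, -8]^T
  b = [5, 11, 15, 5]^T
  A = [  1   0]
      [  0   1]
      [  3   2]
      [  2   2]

Feasible with a bounded optimal solution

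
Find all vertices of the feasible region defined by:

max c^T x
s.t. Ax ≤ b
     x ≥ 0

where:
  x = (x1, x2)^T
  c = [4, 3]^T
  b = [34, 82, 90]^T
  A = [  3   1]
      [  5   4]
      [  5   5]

(0, 0), (11.33, 0), (8, 10), (0, 18)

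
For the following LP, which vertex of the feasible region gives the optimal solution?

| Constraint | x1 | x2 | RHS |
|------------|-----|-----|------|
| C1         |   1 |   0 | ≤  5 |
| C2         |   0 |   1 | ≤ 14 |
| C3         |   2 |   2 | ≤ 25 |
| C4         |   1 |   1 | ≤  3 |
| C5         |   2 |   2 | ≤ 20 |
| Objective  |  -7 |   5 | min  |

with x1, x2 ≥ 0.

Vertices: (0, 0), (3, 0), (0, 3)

Evaluate the objective at each vertex of the feasible region:
  z(0, 0) = 0
  z(3, 0) = -21  ←
  z(0, 3) = 15
The minimum is at x1 = 3, x2 = 0.

(3, 0)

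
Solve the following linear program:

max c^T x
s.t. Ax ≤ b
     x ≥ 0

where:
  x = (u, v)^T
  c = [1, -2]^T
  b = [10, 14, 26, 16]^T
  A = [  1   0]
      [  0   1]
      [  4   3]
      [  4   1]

Evaluate the objective at each vertex of the feasible region:
  z(0, 0) = 0
  z(4, 0) = 4  ←
  z(2.75, 5) = -7.25
  z(0, 8.667) = -17.33
The maximum is at u = 4, v = 0.

u = 4, v = 0, z = 4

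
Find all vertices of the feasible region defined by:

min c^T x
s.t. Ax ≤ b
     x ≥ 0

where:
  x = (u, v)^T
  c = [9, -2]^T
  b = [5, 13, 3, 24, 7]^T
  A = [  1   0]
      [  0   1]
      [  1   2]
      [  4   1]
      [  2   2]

(0, 0), (3, 0), (0, 1.5)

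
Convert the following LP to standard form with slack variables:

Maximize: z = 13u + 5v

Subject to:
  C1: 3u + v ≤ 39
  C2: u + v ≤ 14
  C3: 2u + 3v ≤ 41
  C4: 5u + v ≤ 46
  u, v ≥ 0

max z = 13u + 5v

s.t.
  3u + v + s1 = 39
  u + v + s2 = 14
  2u + 3v + s3 = 41
  5u + v + s4 = 46
  u, v, s1, s2, s3, s4 ≥ 0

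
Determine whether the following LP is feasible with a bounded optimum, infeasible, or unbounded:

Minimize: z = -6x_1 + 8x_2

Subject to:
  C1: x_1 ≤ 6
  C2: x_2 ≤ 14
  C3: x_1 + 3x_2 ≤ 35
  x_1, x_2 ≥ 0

Feasible with a bounded optimal solution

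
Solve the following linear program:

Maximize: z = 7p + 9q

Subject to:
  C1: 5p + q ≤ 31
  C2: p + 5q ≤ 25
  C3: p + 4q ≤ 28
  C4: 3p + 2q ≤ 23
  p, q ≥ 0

Evaluate the objective at each vertex of the feasible region:
  z(0, 0) = 0
  z(6.2, 0) = 43.4
  z(5.571, 3.143) = 67.29
  z(5, 4) = 71  ←
  z(0, 5) = 45
The maximum is at p = 5, q = 4.

p = 5, q = 4, z = 71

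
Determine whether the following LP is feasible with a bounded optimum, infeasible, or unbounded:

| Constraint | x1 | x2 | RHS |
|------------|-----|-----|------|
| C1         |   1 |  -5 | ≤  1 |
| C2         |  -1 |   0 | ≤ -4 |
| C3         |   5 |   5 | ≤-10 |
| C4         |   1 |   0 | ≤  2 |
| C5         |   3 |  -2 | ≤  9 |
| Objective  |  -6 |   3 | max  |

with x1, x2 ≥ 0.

Infeasible (no feasible solution exists)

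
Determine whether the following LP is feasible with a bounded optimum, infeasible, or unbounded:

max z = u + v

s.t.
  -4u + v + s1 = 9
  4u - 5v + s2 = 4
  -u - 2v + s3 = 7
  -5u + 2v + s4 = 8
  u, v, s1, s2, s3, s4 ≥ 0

Unbounded (objective can increase without bound)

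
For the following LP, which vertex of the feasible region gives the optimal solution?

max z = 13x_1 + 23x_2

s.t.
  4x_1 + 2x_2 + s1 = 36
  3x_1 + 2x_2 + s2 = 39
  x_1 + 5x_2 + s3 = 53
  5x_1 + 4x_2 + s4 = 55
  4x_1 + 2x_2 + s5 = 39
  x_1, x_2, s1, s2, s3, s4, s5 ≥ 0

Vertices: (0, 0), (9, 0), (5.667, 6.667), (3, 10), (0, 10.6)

Evaluate the objective at each vertex of the feasible region:
  z(0, 0) = 0
  z(9, 0) = 117
  z(5.667, 6.667) = 227
  z(3, 10) = 269  ←
  z(0, 10.6) = 243.8
The maximum is at x_1 = 3, x_2 = 10.

(3, 10)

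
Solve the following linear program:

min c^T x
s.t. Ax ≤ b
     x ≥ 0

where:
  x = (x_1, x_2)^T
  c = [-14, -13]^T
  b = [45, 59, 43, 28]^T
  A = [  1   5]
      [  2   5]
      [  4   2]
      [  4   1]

Evaluate the objective at each vertex of the feasible region:
  z(0, 0) = 0
  z(7, 0) = -98
  z(5, 8) = -174  ←
  z(0, 9) = -117
The minimum is at x_1 = 5, x_2 = 8.

x_1 = 5, x_2 = 8, z = -174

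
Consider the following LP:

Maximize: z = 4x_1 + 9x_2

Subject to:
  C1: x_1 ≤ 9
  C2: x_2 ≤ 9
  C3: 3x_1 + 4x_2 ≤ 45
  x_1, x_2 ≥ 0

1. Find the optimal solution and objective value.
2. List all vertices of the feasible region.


1. x_1 = 3, x_2 = 9, z = 93
2. (0, 0), (9, 0), (9, 4.5), (3, 9), (0, 9)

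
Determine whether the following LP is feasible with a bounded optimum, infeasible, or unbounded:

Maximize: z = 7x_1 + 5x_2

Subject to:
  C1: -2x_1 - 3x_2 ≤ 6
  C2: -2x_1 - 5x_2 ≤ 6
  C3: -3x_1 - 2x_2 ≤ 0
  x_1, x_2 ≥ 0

Unbounded (objective can increase without bound)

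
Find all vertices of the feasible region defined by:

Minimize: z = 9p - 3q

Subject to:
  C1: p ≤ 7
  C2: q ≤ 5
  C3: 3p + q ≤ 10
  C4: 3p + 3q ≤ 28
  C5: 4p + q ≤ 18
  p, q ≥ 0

(0, 0), (3.333, 0), (1.667, 5), (0, 5)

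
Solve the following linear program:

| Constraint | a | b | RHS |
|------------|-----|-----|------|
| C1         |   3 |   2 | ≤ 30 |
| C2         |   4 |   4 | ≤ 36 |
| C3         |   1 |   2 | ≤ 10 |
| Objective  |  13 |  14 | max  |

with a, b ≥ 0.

Evaluate the objective at each vertex of the feasible region:
  z(0, 0) = 0
  z(9, 0) = 117
  z(8, 1) = 118  ←
  z(0, 5) = 70
The maximum is at a = 8, b = 1.

a = 8, b = 1, z = 118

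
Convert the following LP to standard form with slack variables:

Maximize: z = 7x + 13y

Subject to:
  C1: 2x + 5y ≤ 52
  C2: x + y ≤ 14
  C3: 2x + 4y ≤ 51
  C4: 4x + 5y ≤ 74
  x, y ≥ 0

max z = 7x + 13y

s.t.
  2x + 5y + s1 = 52
  x + y + s2 = 14
  2x + 4y + s3 = 51
  4x + 5y + s4 = 74
  x, y, s1, s2, s3, s4 ≥ 0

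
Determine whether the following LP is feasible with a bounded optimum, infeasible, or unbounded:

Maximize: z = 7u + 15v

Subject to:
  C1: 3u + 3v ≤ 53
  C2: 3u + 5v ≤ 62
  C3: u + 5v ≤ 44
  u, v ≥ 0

Feasible with a bounded optimal solution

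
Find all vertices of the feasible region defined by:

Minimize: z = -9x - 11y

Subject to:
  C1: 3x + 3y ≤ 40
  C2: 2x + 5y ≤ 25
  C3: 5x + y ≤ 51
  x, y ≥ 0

(0, 0), (10.2, 0), (10, 1), (0, 5)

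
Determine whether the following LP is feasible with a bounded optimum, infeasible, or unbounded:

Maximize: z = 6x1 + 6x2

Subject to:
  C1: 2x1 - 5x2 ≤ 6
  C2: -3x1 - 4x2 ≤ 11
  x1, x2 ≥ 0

Unbounded (objective can increase without bound)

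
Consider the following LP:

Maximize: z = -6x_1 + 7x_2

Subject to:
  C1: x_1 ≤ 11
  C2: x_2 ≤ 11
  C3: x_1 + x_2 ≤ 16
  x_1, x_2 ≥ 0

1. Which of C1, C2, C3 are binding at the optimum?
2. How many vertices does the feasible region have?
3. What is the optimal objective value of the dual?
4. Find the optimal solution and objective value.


1. C2
2. 5
3. 77
4. x_1 = 0, x_2 = 11, z = 77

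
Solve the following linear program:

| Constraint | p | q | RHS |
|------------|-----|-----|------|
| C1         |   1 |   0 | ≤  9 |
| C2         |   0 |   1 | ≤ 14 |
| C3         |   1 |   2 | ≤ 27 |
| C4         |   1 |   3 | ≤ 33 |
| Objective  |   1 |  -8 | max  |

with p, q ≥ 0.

Evaluate the objective at each vertex of the feasible region:
  z(0, 0) = 0
  z(9, 0) = 9  ←
  z(9, 8) = -55
  z(0, 11) = -88
The maximum is at p = 9, q = 0.

p = 9, q = 0, z = 9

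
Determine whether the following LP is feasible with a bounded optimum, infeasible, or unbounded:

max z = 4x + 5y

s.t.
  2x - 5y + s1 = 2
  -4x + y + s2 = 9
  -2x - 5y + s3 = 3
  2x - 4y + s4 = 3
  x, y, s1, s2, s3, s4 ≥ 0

Unbounded (objective can increase without bound)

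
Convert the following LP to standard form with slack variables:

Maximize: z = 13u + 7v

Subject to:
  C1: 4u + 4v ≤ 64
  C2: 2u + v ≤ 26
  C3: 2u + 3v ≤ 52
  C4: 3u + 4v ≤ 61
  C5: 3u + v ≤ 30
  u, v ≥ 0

max z = 13u + 7v

s.t.
  4u + 4v + s1 = 64
  2u + v + s2 = 26
  2u + 3v + s3 = 52
  3u + 4v + s4 = 61
  3u + v + s5 = 30
  u, v, s1, s2, s3, s4, s5 ≥ 0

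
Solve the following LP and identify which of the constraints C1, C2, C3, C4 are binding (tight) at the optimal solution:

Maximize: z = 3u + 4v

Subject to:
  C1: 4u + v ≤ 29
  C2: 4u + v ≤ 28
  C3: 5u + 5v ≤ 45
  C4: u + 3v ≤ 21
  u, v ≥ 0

At u = 3, v = 6, compute slack b - a·x for each constraint:
  C1: 29 − 18 = 11  (slack)
  C2: 28 − 18 = 10  (slack)
  C3: 45 − 45 = 0  (binding)
  C4: 21 − 21 = 0  (binding)

Optimal: u = 3, v = 6
Binding: C3, C4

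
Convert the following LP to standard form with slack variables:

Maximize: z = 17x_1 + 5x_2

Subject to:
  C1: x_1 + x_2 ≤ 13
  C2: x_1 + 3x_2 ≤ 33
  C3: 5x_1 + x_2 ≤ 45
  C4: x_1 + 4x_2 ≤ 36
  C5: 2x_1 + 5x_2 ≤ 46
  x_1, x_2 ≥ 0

max z = 17x_1 + 5x_2

s.t.
  x_1 + x_2 + s1 = 13
  x_1 + 3x_2 + s2 = 33
  5x_1 + x_2 + s3 = 45
  x_1 + 4x_2 + s4 = 36
  2x_1 + 5x_2 + s5 = 46
  x_1, x_2, s1, s2, s3, s4, s5 ≥ 0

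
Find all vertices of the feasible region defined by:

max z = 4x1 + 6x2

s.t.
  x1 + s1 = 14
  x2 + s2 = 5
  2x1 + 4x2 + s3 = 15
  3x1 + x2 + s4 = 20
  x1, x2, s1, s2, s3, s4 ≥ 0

(0, 0), (6.667, 0), (6.5, 0.5), (0, 3.75)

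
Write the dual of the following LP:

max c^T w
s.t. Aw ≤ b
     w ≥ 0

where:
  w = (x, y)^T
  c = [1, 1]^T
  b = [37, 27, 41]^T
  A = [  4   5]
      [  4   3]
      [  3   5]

Primal max cᵀx s.t. Ax ≤ b, x ≥ 0  →  Dual min bᵀy s.t. Aᵀy ≥ c, y ≥ 0.

Minimize: z = 37y1 + 27y2 + 41y3

Subject to:
  4y1 + 4y2 + 3y3 ≥ 1
  5y1 + 3y2 + 5y3 ≥ 1
  y1, y2, y3 ≥ 0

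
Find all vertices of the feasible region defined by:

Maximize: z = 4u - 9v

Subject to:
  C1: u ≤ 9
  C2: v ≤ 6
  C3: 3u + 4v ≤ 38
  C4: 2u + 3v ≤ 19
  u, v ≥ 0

(0, 0), (9, 0), (9, 0.3333), (0.5, 6), (0, 6)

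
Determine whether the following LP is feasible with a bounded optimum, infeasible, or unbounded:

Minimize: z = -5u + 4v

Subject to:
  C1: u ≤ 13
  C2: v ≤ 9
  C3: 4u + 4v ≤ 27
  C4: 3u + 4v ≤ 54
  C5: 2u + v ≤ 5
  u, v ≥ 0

Feasible with a bounded optimal solution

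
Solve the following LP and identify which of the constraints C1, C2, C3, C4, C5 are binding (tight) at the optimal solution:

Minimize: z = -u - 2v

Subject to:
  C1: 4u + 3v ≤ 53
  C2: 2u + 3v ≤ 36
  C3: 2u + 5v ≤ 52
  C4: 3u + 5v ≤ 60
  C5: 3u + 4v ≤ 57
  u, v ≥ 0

At u = 6, v = 8, compute slack b - a·x for each constraint:
  C1: 53 − 48 = 5  (slack)
  C2: 36 − 36 = 0  (binding)
  C3: 52 − 52 = 0  (binding)
  C4: 60 − 58 = 2  (slack)
  C5: 57 − 50 = 7  (slack)

Optimal: u = 6, v = 8
Binding: C2, C3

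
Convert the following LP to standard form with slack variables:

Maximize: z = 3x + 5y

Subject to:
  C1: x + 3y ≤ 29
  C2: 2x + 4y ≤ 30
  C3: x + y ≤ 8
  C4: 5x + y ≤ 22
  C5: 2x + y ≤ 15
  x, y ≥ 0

max z = 3x + 5y

s.t.
  x + 3y + s1 = 29
  2x + 4y + s2 = 30
  x + y + s3 = 8
  5x + y + s4 = 22
  2x + y + s5 = 15
  x, y, s1, s2, s3, s4, s5 ≥ 0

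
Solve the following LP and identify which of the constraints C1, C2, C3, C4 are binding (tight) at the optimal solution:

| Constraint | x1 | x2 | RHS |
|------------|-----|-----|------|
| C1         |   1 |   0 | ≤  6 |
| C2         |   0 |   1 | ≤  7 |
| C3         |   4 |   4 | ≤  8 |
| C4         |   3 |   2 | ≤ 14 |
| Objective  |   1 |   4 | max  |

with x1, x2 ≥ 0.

At x1 = 0, x2 = 2, compute slack b - a·x for each constraint:
  C1: 6 − 0 = 6  (slack)
  C2: 7 − 2 = 5  (slack)
  C3: 8 − 8 = 0  (binding)
  C4: 14 − 4 = 10  (slack)

Optimal: x1 = 0, x2 = 2
Binding: C3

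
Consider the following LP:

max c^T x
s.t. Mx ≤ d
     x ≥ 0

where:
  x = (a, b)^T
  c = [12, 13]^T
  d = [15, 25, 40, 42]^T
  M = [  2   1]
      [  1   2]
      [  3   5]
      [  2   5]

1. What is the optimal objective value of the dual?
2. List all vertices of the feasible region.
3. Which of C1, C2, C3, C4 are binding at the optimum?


1. 125
2. (0, 0), (7.5, 0), (5, 5), (0, 8)
3. C1, C3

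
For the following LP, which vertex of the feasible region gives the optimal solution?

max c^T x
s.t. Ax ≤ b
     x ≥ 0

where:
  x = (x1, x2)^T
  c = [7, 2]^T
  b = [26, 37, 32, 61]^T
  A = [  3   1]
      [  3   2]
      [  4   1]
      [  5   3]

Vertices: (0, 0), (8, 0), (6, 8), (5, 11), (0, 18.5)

Evaluate the objective at each vertex of the feasible region:
  z(0, 0) = 0
  z(8, 0) = 56
  z(6, 8) = 58  ←
  z(5, 11) = 57
  z(0, 18.5) = 37
The maximum is at x1 = 6, x2 = 8.

(6, 8)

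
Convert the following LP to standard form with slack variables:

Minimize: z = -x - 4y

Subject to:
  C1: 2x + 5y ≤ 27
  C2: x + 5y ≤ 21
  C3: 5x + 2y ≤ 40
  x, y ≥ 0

min z = -x - 4y

s.t.
  2x + 5y + s1 = 27
  x + 5y + s2 = 21
  5x + 2y + s3 = 40
  x, y, s1, s2, s3 ≥ 0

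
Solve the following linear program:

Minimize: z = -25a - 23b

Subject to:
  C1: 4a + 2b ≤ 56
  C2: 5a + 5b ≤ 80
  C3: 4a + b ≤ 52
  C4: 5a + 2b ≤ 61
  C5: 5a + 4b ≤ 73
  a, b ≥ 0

Evaluate the objective at each vertex of the feasible region:
  z(0, 0) = 0
  z(12.2, 0) = -305
  z(9.8, 6) = -383
  z(9, 7) = -386  ←
  z(0, 16) = -368
The minimum is at a = 9, b = 7.

a = 9, b = 7, z = -386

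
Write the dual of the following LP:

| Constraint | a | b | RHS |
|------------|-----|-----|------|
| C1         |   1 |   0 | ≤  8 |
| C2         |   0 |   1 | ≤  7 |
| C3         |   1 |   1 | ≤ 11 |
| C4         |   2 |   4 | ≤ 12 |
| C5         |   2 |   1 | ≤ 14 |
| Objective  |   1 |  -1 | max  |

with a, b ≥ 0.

Primal max cᵀx s.t. Ax ≤ b, x ≥ 0  →  Dual min bᵀy s.t. Aᵀy ≥ c, y ≥ 0.

Minimize: z = 8y1 + 7y2 + 11y3 + 12y4 + 14y5

Subject to:
  y1 + y3 + 2y4 + 2y5 ≥ 1
  y2 + y3 + 4y4 + y5 ≥ -1
  y1, y2, y3, y4, y5 ≥ 0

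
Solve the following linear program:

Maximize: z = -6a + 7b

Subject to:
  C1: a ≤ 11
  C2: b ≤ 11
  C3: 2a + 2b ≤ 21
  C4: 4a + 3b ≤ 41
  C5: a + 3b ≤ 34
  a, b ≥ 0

Evaluate the objective at each vertex of the feasible region:
  z(0, 0) = 0
  z(10.25, 0) = -61.5
  z(9.5, 1) = -50
  z(0, 10.5) = 73.5  ←
The maximum is at a = 0, b = 10.5.

a = 0, b = 10.5, z = 73.5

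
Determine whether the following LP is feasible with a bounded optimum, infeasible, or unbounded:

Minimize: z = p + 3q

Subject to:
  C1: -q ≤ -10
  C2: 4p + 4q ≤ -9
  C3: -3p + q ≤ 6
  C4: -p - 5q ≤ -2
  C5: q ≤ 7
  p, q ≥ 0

Infeasible (no feasible solution exists)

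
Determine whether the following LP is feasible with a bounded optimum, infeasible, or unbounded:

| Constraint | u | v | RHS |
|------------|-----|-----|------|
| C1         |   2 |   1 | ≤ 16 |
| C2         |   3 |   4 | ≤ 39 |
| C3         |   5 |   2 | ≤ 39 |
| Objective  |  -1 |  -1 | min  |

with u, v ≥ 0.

Feasible with a bounded optimal solution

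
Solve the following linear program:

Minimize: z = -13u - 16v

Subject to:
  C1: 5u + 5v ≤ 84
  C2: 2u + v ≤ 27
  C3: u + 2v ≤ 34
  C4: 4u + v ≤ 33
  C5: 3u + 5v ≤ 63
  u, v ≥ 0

Evaluate the objective at each vertex of the feasible region:
  z(0, 0) = 0
  z(8.25, 0) = -107.2
  z(6, 9) = -222  ←
  z(0, 12.6) = -201.6
The minimum is at u = 6, v = 9.

u = 6, v = 9, z = -222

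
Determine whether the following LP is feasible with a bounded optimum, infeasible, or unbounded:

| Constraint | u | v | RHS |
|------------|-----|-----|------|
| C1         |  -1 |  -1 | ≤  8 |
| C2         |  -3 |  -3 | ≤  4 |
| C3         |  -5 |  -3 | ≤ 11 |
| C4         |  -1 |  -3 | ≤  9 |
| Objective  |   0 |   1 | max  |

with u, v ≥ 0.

Unbounded (objective can increase without bound)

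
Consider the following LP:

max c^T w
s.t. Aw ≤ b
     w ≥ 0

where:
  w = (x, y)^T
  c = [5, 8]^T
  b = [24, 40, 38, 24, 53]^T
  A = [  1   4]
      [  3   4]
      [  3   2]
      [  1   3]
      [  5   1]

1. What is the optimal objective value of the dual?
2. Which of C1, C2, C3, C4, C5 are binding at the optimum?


1. 72
2. C1, C2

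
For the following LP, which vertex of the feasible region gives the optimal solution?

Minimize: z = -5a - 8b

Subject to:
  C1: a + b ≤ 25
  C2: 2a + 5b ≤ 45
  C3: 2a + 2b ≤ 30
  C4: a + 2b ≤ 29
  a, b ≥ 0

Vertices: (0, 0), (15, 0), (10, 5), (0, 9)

Evaluate the objective at each vertex of the feasible region:
  z(0, 0) = 0
  z(15, 0) = -75
  z(10, 5) = -90  ←
  z(0, 9) = -72
The minimum is at a = 10, b = 5.

(10, 5)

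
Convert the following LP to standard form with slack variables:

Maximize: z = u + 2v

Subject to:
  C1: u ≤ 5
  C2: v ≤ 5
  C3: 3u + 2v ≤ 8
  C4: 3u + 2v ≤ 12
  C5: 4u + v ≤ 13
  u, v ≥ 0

max z = u + 2v

s.t.
  u + s1 = 5
  v + s2 = 5
  3u + 2v + s3 = 8
  3u + 2v + s4 = 12
  4u + v + s5 = 13
  u, v, s1, s2, s3, s4, s5 ≥ 0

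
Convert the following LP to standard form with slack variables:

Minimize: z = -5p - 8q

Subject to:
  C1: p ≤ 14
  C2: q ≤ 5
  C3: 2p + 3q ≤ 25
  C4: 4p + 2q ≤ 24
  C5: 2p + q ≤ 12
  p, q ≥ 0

min z = -5p - 8q

s.t.
  p + s1 = 14
  q + s2 = 5
  2p + 3q + s3 = 25
  4p + 2q + s4 = 24
  2p + q + s5 = 12
  p, q, s1, s2, s3, s4, s5 ≥ 0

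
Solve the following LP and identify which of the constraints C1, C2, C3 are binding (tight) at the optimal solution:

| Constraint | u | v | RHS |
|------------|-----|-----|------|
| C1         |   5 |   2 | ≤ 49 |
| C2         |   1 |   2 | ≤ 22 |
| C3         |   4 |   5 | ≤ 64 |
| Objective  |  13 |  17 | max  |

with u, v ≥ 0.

At u = 6, v = 8, compute slack b - a·x for each constraint:
  C1: 49 − 46 = 3  (slack)
  C2: 22 − 22 = 0  (binding)
  C3: 64 − 64 = 0  (binding)

Optimal: u = 6, v = 8
Binding: C2, C3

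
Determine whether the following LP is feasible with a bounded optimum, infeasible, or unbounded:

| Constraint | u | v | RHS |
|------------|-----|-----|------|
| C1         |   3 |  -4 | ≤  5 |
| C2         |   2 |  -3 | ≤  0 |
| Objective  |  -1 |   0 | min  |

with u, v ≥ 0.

Unbounded (objective can decrease without bound)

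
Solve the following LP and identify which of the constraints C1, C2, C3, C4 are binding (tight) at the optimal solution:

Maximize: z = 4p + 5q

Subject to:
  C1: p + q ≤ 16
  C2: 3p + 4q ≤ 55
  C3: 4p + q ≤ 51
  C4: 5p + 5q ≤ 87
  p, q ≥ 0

At p = 9, q = 7, compute slack b - a·x for each constraint:
  C1: 16 − 16 = 0  (binding)
  C2: 55 − 55 = 0  (binding)
  C3: 51 − 43 = 8  (slack)
  C4: 87 − 80 = 7  (slack)

Optimal: p = 9, q = 7
Binding: C1, C2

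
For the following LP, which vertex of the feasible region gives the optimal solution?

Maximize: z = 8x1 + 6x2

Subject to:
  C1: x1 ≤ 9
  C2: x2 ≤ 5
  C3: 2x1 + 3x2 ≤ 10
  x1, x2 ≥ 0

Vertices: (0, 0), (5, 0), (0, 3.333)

Evaluate the objective at each vertex of the feasible region:
  z(0, 0) = 0
  z(5, 0) = 40  ←
  z(0, 3.333) = 20
The maximum is at x1 = 5, x2 = 0.

(5, 0)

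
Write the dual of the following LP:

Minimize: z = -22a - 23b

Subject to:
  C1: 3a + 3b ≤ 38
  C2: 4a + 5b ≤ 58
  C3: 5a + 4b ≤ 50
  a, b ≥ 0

Primal min cᵀx s.t. Ax ≤ b, x ≥ 0  →  Dual max −bᵀy s.t. Aᵀy ≥ −c, y ≥ 0.

Maximize: z = -38y1 - 58y2 - 50y3

Subject to:
  3y1 + 4y2 + 5y3 ≥ 22
  3y1 + 5y2 + 4y3 ≥ 23
  y1, y2, y3 ≥ 0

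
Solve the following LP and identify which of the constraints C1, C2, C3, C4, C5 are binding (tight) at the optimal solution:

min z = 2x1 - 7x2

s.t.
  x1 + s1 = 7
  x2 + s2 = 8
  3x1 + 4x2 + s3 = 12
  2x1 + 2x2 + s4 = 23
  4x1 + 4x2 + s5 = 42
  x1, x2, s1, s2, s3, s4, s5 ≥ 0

At x1 = 0, x2 = 3, compute slack b - a·x for each constraint:
  C1: 7 − 0 = 7  (slack)
  C2: 8 − 3 = 5  (slack)
  C3: 12 − 12 = 0  (binding)
  C4: 23 − 6 = 17  (slack)
  C5: 42 − 12 = 30  (slack)

Optimal: x1 = 0, x2 = 3
Binding: C3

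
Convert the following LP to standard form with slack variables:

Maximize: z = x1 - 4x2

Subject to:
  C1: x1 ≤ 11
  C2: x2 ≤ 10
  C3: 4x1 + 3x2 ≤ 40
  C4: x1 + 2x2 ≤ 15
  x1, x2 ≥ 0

max z = x1 - 4x2

s.t.
  x1 + s1 = 11
  x2 + s2 = 10
  4x1 + 3x2 + s3 = 40
  x1 + 2x2 + s4 = 15
  x1, x2, s1, s2, s3, s4 ≥ 0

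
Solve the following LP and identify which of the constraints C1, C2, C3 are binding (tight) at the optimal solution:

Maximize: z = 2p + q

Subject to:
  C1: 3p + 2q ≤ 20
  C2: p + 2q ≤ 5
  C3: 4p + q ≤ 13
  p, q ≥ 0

At p = 3, q = 1, compute slack b - a·x for each constraint:
  C1: 20 − 11 = 9  (slack)
  C2: 5 − 5 = 0  (binding)
  C3: 13 − 13 = 0  (binding)

Optimal: p = 3, q = 1
Binding: C2, C3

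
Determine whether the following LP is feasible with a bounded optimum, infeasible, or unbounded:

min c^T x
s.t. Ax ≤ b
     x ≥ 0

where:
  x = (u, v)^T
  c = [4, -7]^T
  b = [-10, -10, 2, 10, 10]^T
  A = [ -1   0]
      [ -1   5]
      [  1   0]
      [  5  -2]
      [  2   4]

Infeasible (no feasible solution exists)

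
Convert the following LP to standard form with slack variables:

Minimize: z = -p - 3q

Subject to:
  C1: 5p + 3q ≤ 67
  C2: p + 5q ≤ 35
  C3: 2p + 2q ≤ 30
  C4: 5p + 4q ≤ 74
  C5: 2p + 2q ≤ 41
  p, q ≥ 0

min z = -p - 3q

s.t.
  5p + 3q + s1 = 67
  p + 5q + s2 = 35
  2p + 2q + s3 = 30
  5p + 4q + s4 = 74
  2p + 2q + s5 = 41
  p, q, s1, s2, s3, s4, s5 ≥ 0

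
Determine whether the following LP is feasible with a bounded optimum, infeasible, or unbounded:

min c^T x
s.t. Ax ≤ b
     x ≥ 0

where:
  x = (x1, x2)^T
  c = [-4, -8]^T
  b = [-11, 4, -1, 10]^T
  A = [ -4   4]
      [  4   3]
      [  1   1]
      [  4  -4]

Infeasible (no feasible solution exists)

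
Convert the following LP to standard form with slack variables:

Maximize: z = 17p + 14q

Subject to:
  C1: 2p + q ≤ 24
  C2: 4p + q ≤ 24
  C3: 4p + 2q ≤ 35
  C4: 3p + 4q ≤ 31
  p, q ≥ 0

max z = 17p + 14q

s.t.
  2p + q + s1 = 24
  4p + q + s2 = 24
  4p + 2q + s3 = 35
  3p + 4q + s4 = 31
  p, q, s1, s2, s3, s4 ≥ 0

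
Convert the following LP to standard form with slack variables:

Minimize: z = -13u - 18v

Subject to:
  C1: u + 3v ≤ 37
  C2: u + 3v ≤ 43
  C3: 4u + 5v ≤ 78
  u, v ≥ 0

min z = -13u - 18v

s.t.
  u + 3v + s1 = 37
  u + 3v + s2 = 43
  4u + 5v + s3 = 78
  u, v, s1, s2, s3 ≥ 0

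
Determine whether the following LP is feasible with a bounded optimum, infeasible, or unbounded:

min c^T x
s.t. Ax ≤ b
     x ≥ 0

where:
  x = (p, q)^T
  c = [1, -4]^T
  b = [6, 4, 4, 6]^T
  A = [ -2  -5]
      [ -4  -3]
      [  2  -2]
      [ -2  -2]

Unbounded (objective can decrease without bound)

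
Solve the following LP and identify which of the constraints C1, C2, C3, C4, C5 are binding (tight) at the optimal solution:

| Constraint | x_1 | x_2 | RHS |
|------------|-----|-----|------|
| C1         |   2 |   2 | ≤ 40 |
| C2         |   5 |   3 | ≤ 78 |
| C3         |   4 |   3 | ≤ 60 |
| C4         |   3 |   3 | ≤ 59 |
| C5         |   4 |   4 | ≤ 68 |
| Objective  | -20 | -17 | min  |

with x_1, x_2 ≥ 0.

At x_1 = 9, x_2 = 8, compute slack b - a·x for each constraint:
  C1: 40 − 34 = 6  (slack)
  C2: 78 − 69 = 9  (slack)
  C3: 60 − 60 = 0  (binding)
  C4: 59 − 51 = 8  (slack)
  C5: 68 − 68 = 0  (binding)

Optimal: x_1 = 9, x_2 = 8
Binding: C3, C5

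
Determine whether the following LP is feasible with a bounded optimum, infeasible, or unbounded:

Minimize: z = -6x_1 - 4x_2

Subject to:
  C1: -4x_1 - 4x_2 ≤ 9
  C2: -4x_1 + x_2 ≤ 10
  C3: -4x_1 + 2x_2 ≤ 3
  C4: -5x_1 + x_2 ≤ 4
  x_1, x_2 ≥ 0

Unbounded (objective can decrease without bound)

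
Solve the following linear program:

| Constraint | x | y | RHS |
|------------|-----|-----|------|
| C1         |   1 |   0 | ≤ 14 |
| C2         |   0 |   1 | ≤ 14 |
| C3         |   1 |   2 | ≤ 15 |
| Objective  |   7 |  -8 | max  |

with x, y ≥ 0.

Evaluate the objective at each vertex of the feasible region:
  z(0, 0) = 0
  z(14, 0) = 98  ←
  z(14, 0.5) = 94
  z(0, 7.5) = -60
The maximum is at x = 14, y = 0.

x = 14, y = 0, z = 98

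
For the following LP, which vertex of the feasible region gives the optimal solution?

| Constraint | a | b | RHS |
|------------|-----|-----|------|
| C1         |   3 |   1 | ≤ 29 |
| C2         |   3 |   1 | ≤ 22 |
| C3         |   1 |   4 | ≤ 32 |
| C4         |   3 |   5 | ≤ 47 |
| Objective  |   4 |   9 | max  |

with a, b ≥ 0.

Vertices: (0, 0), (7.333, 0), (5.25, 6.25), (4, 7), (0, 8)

Evaluate the objective at each vertex of the feasible region:
  z(0, 0) = 0
  z(7.333, 0) = 29.33
  z(5.25, 6.25) = 77.25
  z(4, 7) = 79  ←
  z(0, 8) = 72
The maximum is at a = 4, b = 7.

(4, 7)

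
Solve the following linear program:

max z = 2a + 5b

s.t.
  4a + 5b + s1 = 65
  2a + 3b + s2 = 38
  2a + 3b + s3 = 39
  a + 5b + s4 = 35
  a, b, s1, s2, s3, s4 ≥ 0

Evaluate the objective at each vertex of the feasible region:
  z(0, 0) = 0
  z(16.25, 0) = 32.5
  z(10, 5) = 45  ←
  z(0, 7) = 35
The maximum is at a = 10, b = 5.

a = 10, b = 5, z = 45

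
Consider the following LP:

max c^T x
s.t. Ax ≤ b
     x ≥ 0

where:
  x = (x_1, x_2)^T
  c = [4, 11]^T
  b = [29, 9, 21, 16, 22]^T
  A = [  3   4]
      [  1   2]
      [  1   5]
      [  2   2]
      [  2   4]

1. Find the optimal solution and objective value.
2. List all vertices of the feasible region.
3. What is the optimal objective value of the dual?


1. x_1 = 1, x_2 = 4, z = 48
2. (0, 0), (8, 0), (7, 1), (1, 4), (0, 4.2)
3. 48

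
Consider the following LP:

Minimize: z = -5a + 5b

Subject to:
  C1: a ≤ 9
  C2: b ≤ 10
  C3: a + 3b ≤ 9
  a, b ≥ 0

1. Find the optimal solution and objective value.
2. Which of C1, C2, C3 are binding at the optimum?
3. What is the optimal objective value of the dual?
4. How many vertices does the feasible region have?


1. a = 9, b = 0, z = -45
2. C1, C3
3. -45
4. 3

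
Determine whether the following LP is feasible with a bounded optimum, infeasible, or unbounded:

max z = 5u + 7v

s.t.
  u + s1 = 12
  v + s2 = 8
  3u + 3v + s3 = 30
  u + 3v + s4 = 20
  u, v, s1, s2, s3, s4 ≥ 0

Feasible with a bounded optimal solution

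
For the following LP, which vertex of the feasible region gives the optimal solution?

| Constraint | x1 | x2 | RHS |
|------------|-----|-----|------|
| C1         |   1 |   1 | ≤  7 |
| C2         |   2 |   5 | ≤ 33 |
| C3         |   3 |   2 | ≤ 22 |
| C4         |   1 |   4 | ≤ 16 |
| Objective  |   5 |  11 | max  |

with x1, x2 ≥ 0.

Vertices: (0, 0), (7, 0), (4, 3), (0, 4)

Evaluate the objective at each vertex of the feasible region:
  z(0, 0) = 0
  z(7, 0) = 35
  z(4, 3) = 53  ←
  z(0, 4) = 44
The maximum is at x1 = 4, x2 = 3.

(4, 3)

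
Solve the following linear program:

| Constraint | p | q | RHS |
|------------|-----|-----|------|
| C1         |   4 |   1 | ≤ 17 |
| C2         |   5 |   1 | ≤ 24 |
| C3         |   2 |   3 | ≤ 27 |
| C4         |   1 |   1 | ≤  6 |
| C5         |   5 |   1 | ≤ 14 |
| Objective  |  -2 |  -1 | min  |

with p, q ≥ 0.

Evaluate the objective at each vertex of the feasible region:
  z(0, 0) = 0
  z(2.8, 0) = -5.6
  z(2, 4) = -8  ←
  z(0, 6) = -6
The minimum is at p = 2, q = 4.

p = 2, q = 4, z = -8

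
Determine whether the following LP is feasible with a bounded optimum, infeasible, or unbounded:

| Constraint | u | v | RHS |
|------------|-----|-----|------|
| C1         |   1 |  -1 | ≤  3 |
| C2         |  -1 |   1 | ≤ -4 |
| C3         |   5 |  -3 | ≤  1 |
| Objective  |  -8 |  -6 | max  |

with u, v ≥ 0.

Infeasible (no feasible solution exists)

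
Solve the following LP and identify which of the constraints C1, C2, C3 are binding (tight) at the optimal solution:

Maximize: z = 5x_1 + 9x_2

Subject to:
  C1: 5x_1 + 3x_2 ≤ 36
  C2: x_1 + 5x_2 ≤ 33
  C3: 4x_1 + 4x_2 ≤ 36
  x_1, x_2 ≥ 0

At x_1 = 3, x_2 = 6, compute slack b - a·x for each constraint:
  C1: 36 − 33 = 3  (slack)
  C2: 33 − 33 = 0  (binding)
  C3: 36 − 36 = 0  (binding)

Optimal: x_1 = 3, x_2 = 6
Binding: C2, C3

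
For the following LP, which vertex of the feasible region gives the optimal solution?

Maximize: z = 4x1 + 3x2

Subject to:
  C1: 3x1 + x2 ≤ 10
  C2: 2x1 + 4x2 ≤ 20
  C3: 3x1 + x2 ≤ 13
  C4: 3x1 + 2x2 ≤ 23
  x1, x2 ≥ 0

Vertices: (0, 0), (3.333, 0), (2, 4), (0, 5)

Evaluate the objective at each vertex of the feasible region:
  z(0, 0) = 0
  z(3.333, 0) = 13.33
  z(2, 4) = 20  ←
  z(0, 5) = 15
The maximum is at x1 = 2, x2 = 4.

(2, 4)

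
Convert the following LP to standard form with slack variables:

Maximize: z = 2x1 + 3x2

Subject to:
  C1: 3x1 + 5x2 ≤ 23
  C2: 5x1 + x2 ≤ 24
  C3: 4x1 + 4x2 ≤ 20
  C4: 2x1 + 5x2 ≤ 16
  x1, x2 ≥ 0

max z = 2x1 + 3x2

s.t.
  3x1 + 5x2 + s1 = 23
  5x1 + x2 + s2 = 24
  4x1 + 4x2 + s3 = 20
  2x1 + 5x2 + s4 = 16
  x1, x2, s1, s2, s3, s4 ≥ 0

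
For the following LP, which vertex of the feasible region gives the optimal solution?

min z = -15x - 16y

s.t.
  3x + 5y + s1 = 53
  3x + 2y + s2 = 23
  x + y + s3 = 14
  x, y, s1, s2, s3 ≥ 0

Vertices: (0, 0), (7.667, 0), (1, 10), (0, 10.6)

Evaluate the objective at each vertex of the feasible region:
  z(0, 0) = 0
  z(7.667, 0) = -115
  z(1, 10) = -175  ←
  z(0, 10.6) = -169.6
The minimum is at x = 1, y = 10.

(1, 10)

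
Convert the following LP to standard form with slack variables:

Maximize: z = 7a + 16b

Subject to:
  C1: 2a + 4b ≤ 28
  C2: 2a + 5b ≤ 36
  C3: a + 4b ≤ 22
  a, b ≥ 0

max z = 7a + 16b

s.t.
  2a + 4b + s1 = 28
  2a + 5b + s2 = 36
  a + 4b + s3 = 22
  a, b, s1, s2, s3 ≥ 0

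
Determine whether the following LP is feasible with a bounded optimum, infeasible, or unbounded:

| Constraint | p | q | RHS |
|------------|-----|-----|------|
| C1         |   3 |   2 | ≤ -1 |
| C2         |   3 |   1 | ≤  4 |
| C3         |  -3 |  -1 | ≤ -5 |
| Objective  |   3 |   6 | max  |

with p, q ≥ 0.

Infeasible (no feasible solution exists)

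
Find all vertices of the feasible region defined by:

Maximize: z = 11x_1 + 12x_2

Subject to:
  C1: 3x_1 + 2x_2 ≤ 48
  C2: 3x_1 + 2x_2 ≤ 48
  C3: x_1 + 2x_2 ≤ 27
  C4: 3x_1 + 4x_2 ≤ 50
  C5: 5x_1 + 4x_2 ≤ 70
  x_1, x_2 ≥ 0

(0, 0), (14, 0), (10, 5), (0, 12.5)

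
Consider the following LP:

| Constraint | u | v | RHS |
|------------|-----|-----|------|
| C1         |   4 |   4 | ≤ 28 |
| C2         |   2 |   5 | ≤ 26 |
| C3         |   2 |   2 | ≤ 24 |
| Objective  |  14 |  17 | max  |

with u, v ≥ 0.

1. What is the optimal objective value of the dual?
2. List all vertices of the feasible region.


1. 110
2. (0, 0), (7, 0), (3, 4), (0, 5.2)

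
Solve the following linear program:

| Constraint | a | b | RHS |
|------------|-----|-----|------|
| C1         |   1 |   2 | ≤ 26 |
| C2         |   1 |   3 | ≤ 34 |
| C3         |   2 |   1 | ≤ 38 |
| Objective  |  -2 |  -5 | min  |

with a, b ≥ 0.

Evaluate the objective at each vertex of the feasible region:
  z(0, 0) = 0
  z(19, 0) = -38
  z(16.67, 4.667) = -56.67
  z(10, 8) = -60  ←
  z(0, 11.33) = -56.67
The minimum is at a = 10, b = 8.

a = 10, b = 8, z = -60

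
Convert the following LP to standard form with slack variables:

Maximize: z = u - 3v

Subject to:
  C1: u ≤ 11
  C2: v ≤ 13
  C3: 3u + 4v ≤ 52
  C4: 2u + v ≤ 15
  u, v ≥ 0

max z = u - 3v

s.t.
  u + s1 = 11
  v + s2 = 13
  3u + 4v + s3 = 52
  2u + v + s4 = 15
  u, v, s1, s2, s3, s4 ≥ 0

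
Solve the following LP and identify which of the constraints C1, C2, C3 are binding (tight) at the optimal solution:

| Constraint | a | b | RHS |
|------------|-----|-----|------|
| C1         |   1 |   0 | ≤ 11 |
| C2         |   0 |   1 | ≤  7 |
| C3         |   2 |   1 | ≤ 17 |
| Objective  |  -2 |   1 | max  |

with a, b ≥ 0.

At a = 0, b = 7, compute slack b - a·x for each constraint:
  C1: 11 − 0 = 11  (slack)
  C2: 7 − 7 = 0  (binding)
  C3: 17 − 7 = 10  (slack)

Optimal: a = 0, b = 7
Binding: C2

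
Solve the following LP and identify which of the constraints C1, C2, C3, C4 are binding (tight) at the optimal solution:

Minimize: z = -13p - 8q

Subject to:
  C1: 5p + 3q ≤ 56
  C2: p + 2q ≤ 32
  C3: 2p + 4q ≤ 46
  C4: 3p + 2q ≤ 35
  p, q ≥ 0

At p = 7, q = 7, compute slack b - a·x for each constraint:
  C1: 56 − 56 = 0  (binding)
  C2: 32 − 21 = 11  (slack)
  C3: 46 − 42 = 4  (slack)
  C4: 35 − 35 = 0  (binding)

Optimal: p = 7, q = 7
Binding: C1, C4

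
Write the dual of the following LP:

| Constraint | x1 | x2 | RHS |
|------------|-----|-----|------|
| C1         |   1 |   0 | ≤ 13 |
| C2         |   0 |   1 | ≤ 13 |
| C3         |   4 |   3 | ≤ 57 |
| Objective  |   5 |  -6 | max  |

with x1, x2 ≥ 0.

Primal max cᵀx s.t. Ax ≤ b, x ≥ 0  →  Dual min bᵀy s.t. Aᵀy ≥ c, y ≥ 0.

Minimize: z = 13y1 + 13y2 + 57y3

Subject to:
  y1 + 4y3 ≥ 5
  y2 + 3y3 ≥ -6
  y1, y2, y3 ≥ 0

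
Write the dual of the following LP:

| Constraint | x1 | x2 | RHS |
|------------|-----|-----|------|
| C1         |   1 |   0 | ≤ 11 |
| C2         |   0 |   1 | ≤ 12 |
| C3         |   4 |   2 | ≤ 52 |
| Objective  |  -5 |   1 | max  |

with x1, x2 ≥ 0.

Primal max cᵀx s.t. Ax ≤ b, x ≥ 0  →  Dual min bᵀy s.t. Aᵀy ≥ c, y ≥ 0.

Minimize: z = 11y1 + 12y2 + 52y3

Subject to:
  y1 + 4y3 ≥ -5
  y2 + 2y3 ≥ 1
  y1, y2, y3 ≥ 0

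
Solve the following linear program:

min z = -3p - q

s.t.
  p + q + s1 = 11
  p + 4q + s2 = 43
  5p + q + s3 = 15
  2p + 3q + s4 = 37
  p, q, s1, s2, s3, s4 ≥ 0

Evaluate the objective at each vertex of the feasible region:
  z(0, 0) = 0
  z(3, 0) = -9
  z(1, 10) = -13  ←
  z(0.3333, 10.67) = -11.67
  z(0, 10.75) = -10.75
The minimum is at p = 1, q = 10.

p = 1, q = 10, z = -13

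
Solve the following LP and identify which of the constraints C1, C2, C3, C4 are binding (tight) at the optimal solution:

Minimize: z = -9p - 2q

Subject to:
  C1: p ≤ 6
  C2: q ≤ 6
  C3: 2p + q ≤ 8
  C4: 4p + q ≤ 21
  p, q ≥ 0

At p = 4, q = 0, compute slack b - a·x for each constraint:
  C1: 6 − 4 = 2  (slack)
  C2: 6 − 0 = 6  (slack)
  C3: 8 − 8 = 0  (binding)
  C4: 21 − 16 = 5  (slack)

Optimal: p = 4, q = 0
Binding: C3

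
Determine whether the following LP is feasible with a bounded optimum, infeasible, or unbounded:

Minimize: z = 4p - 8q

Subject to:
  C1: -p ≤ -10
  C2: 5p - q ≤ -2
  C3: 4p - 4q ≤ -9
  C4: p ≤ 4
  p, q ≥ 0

Infeasible (no feasible solution exists)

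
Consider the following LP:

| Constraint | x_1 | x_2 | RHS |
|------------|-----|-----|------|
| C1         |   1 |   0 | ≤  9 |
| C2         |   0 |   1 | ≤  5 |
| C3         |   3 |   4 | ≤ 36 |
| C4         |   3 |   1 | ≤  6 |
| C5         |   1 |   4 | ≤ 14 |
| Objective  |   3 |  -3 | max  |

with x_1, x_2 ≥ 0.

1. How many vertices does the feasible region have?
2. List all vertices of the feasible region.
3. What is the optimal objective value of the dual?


1. 4
2. (0, 0), (2, 0), (0.9091, 3.273), (0, 3.5)
3. 6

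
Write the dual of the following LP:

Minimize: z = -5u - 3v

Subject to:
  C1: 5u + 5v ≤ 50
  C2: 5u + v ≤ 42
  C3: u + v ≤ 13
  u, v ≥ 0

Primal min cᵀx s.t. Ax ≤ b, x ≥ 0  →  Dual max −bᵀy s.t. Aᵀy ≥ −c, y ≥ 0.

Maximize: z = -50y1 - 42y2 - 13y3

Subject to:
  5y1 + 5y2 + y3 ≥ 5
  5y1 + y2 + y3 ≥ 3
  y1, y2, y3 ≥ 0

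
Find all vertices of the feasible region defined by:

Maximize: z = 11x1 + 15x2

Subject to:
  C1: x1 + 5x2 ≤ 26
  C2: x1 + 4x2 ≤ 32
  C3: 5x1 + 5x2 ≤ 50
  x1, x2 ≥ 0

(0, 0), (10, 0), (6, 4), (0, 5.2)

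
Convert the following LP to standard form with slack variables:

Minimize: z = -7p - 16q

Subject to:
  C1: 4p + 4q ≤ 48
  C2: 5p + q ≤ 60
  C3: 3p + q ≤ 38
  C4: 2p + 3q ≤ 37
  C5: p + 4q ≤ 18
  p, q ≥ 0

min z = -7p - 16q

s.t.
  4p + 4q + s1 = 48
  5p + q + s2 = 60
  3p + q + s3 = 38
  2p + 3q + s4 = 37
  p + 4q + s5 = 18
  p, q, s1, s2, s3, s4, s5 ≥ 0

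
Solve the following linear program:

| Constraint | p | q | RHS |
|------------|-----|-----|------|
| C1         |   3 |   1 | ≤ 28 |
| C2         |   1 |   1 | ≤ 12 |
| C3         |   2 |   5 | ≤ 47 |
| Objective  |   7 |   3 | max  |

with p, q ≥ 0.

Evaluate the objective at each vertex of the feasible region:
  z(0, 0) = 0
  z(9.333, 0) = 65.33
  z(8, 4) = 68  ←
  z(4.333, 7.667) = 53.33
  z(0, 9.4) = 28.2
The maximum is at p = 8, q = 4.

p = 8, q = 4, z = 68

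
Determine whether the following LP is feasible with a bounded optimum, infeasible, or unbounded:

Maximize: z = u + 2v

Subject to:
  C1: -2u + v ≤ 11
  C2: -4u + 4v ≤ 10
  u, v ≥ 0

Unbounded (objective can increase without bound)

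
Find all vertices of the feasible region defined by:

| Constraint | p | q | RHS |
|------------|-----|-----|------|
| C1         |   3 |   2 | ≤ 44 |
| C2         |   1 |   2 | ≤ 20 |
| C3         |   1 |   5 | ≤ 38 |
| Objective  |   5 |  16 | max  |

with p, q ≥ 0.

(0, 0), (14.67, 0), (12, 4), (8, 6), (0, 7.6)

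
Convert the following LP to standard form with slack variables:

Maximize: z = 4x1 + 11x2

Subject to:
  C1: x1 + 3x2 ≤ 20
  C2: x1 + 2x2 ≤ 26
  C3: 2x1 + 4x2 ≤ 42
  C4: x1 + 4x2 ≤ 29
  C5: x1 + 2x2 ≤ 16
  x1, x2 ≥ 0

max z = 4x1 + 11x2

s.t.
  x1 + 3x2 + s1 = 20
  x1 + 2x2 + s2 = 26
  2x1 + 4x2 + s3 = 42
  x1 + 4x2 + s4 = 29
  x1 + 2x2 + s5 = 16
  x1, x2, s1, s2, s3, s4, s5 ≥ 0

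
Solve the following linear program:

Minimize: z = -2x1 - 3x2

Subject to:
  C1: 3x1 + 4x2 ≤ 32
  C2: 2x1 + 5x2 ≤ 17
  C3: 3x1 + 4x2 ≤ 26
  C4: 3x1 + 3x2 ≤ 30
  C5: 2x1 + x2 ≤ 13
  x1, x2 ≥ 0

Evaluate the objective at each vertex of the feasible region:
  z(0, 0) = 0
  z(6.5, 0) = -13
  z(6, 1) = -15  ←
  z(0, 3.4) = -10.2
The minimum is at x1 = 6, x2 = 1.

x1 = 6, x2 = 1, z = -15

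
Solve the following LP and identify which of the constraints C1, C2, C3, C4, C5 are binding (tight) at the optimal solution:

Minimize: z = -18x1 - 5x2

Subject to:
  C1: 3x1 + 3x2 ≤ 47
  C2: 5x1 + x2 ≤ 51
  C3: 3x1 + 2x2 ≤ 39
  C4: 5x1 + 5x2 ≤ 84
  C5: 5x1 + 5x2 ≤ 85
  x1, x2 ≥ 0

At x1 = 9, x2 = 6, compute slack b - a·x for each constraint:
  C1: 47 − 45 = 2  (slack)
  C2: 51 − 51 = 0  (binding)
  C3: 39 − 39 = 0  (binding)
  C4: 84 − 75 = 9  (slack)
  C5: 85 − 75 = 10  (slack)

Optimal: x1 = 9, x2 = 6
Binding: C2, C3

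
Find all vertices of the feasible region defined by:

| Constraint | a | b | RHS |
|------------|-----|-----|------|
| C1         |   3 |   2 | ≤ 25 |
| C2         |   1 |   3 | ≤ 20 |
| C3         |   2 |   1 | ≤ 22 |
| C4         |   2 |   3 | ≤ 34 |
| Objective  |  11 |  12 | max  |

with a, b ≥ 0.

(0, 0), (8.333, 0), (5, 5), (0, 6.667)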